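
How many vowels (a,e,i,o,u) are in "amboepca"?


Input: amboepca
Checking each character:
  'a' at position 0: vowel (running total: 1)
  'm' at position 1: consonant
  'b' at position 2: consonant
  'o' at position 3: vowel (running total: 2)
  'e' at position 4: vowel (running total: 3)
  'p' at position 5: consonant
  'c' at position 6: consonant
  'a' at position 7: vowel (running total: 4)
Total vowels: 4

4


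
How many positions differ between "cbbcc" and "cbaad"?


Comparing "cbbcc" and "cbaad" position by position:
  Position 0: 'c' vs 'c' => same
  Position 1: 'b' vs 'b' => same
  Position 2: 'b' vs 'a' => DIFFER
  Position 3: 'c' vs 'a' => DIFFER
  Position 4: 'c' vs 'd' => DIFFER
Positions that differ: 3

3


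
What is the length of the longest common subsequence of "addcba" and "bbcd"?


LCS of "addcba" and "bbcd"
DP table:
           b    b    c    d
      0    0    0    0    0
  a   0    0    0    0    0
  d   0    0    0    0    1
  d   0    0    0    0    1
  c   0    0    0    1    1
  b   0    1    1    1    1
  a   0    1    1    1    1
LCS length = dp[6][4] = 1

1


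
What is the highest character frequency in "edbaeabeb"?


Input: edbaeabeb
Character counts:
  'a': 2
  'b': 3
  'd': 1
  'e': 3
Maximum frequency: 3

3


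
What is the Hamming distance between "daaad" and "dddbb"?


Comparing "daaad" and "dddbb" position by position:
  Position 0: 'd' vs 'd' => same
  Position 1: 'a' vs 'd' => differ
  Position 2: 'a' vs 'd' => differ
  Position 3: 'a' vs 'b' => differ
  Position 4: 'd' vs 'b' => differ
Total differences (Hamming distance): 4

4


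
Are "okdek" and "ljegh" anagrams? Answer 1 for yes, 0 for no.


Strings: "okdek", "ljegh"
Sorted first:  dekko
Sorted second: eghjl
Differ at position 0: 'd' vs 'e' => not anagrams

0


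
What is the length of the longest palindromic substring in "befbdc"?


Input: "befbdc"
Checking substrings for palindromes:
  No multi-char palindromic substrings found
Longest palindromic substring: "b" with length 1

1


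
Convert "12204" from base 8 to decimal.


Input: "12204" in base 8
Positional expansion:
  Digit '1' (value 1) x 8^4 = 4096
  Digit '2' (value 2) x 8^3 = 1024
  Digit '2' (value 2) x 8^2 = 128
  Digit '0' (value 0) x 8^1 = 0
  Digit '4' (value 4) x 8^0 = 4
Sum = 5252

5252


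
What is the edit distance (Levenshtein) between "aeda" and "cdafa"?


Computing edit distance: "aeda" -> "cdafa"
DP table:
           c    d    a    f    a
      0    1    2    3    4    5
  a   1    1    2    2    3    4
  e   2    2    2    3    3    4
  d   3    3    2    3    4    4
  a   4    4    3    2    3    4
Edit distance = dp[4][5] = 4

4


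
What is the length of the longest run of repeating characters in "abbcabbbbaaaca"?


Input: "abbcabbbbaaaca"
Scanning for longest run:
  Position 1 ('b'): new char, reset run to 1
  Position 2 ('b'): continues run of 'b', length=2
  Position 3 ('c'): new char, reset run to 1
  Position 4 ('a'): new char, reset run to 1
  Position 5 ('b'): new char, reset run to 1
  Position 6 ('b'): continues run of 'b', length=2
  Position 7 ('b'): continues run of 'b', length=3
  Position 8 ('b'): continues run of 'b', length=4
  Position 9 ('a'): new char, reset run to 1
  Position 10 ('a'): continues run of 'a', length=2
  Position 11 ('a'): continues run of 'a', length=3
  Position 12 ('c'): new char, reset run to 1
  Position 13 ('a'): new char, reset run to 1
Longest run: 'b' with length 4

4


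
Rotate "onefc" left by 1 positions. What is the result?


Input: "onefc", rotate left by 1
First 1 characters: "o"
Remaining characters: "nefc"
Concatenate remaining + first: "nefc" + "o" = "nefco"

nefco


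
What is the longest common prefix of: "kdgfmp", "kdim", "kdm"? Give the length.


Words: kdgfmp, kdim, kdm
  Position 0: all 'k' => match
  Position 1: all 'd' => match
  Position 2: ('g', 'i', 'm') => mismatch, stop
LCP = "kd" (length 2)

2


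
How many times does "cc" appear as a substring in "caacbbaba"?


Searching for "cc" in "caacbbaba"
Scanning each position:
  Position 0: "ca" => no
  Position 1: "aa" => no
  Position 2: "ac" => no
  Position 3: "cb" => no
  Position 4: "bb" => no
  Position 5: "ba" => no
  Position 6: "ab" => no
  Position 7: "ba" => no
Total occurrences: 0

0


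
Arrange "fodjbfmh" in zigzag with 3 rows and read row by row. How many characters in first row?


Zigzag "fodjbfmh" into 3 rows:
Placing characters:
  'f' => row 0
  'o' => row 1
  'd' => row 2
  'j' => row 1
  'b' => row 0
  'f' => row 1
  'm' => row 2
  'h' => row 1
Rows:
  Row 0: "fb"
  Row 1: "ojfh"
  Row 2: "dm"
First row length: 2

2


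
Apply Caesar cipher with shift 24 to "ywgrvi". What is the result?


Caesar cipher: shift "ywgrvi" by 24
  'y' (pos 24) + 24 = pos 22 = 'w'
  'w' (pos 22) + 24 = pos 20 = 'u'
  'g' (pos 6) + 24 = pos 4 = 'e'
  'r' (pos 17) + 24 = pos 15 = 'p'
  'v' (pos 21) + 24 = pos 19 = 't'
  'i' (pos 8) + 24 = pos 6 = 'g'
Result: wueptg

wueptg


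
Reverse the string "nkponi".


Input: nkponi
Reading characters right to left:
  Position 5: 'i'
  Position 4: 'n'
  Position 3: 'o'
  Position 2: 'p'
  Position 1: 'k'
  Position 0: 'n'
Reversed: inopkn

inopkn


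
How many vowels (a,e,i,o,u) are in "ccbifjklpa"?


Input: ccbifjklpa
Checking each character:
  'c' at position 0: consonant
  'c' at position 1: consonant
  'b' at position 2: consonant
  'i' at position 3: vowel (running total: 1)
  'f' at position 4: consonant
  'j' at position 5: consonant
  'k' at position 6: consonant
  'l' at position 7: consonant
  'p' at position 8: consonant
  'a' at position 9: vowel (running total: 2)
Total vowels: 2

2


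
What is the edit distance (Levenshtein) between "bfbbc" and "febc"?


Computing edit distance: "bfbbc" -> "febc"
DP table:
           f    e    b    c
      0    1    2    3    4
  b   1    1    2    2    3
  f   2    1    2    3    3
  b   3    2    2    2    3
  b   4    3    3    2    3
  c   5    4    4    3    2
Edit distance = dp[5][4] = 2

2


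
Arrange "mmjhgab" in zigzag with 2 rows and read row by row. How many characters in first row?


Zigzag "mmjhgab" into 2 rows:
Placing characters:
  'm' => row 0
  'm' => row 1
  'j' => row 0
  'h' => row 1
  'g' => row 0
  'a' => row 1
  'b' => row 0
Rows:
  Row 0: "mjgb"
  Row 1: "mha"
First row length: 4

4


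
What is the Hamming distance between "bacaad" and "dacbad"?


Comparing "bacaad" and "dacbad" position by position:
  Position 0: 'b' vs 'd' => differ
  Position 1: 'a' vs 'a' => same
  Position 2: 'c' vs 'c' => same
  Position 3: 'a' vs 'b' => differ
  Position 4: 'a' vs 'a' => same
  Position 5: 'd' vs 'd' => same
Total differences (Hamming distance): 2

2


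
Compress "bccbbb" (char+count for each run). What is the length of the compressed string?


Input: bccbbb
Runs:
  'b' x 1 => "b1"
  'c' x 2 => "c2"
  'b' x 3 => "b3"
Compressed: "b1c2b3"
Compressed length: 6

6


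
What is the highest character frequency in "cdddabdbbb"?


Input: cdddabdbbb
Character counts:
  'a': 1
  'b': 4
  'c': 1
  'd': 4
Maximum frequency: 4

4


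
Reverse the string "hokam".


Input: hokam
Reading characters right to left:
  Position 4: 'm'
  Position 3: 'a'
  Position 2: 'k'
  Position 1: 'o'
  Position 0: 'h'
Reversed: makoh

makoh


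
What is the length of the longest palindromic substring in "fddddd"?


Input: "fddddd"
Checking substrings for palindromes:
  [1:6] "ddddd" (len 5) => palindrome
  [1:5] "dddd" (len 4) => palindrome
  [2:6] "dddd" (len 4) => palindrome
  [1:4] "ddd" (len 3) => palindrome
  [2:5] "ddd" (len 3) => palindrome
  [3:6] "ddd" (len 3) => palindrome
Longest palindromic substring: "ddddd" with length 5

5


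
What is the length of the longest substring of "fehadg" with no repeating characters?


Input: "fehadg"
Sliding window (track last position of each char):
  Position 0 ('f'): window [0,0] length 1 -- new best
  Position 1 ('e'): window [0,1] length 2 -- new best
  Position 2 ('h'): window [0,2] length 3 -- new best
  Position 3 ('a'): window [0,3] length 4 -- new best
  Position 4 ('d'): window [0,4] length 5 -- new best
  Position 5 ('g'): window [0,5] length 6 -- new best
Longest substring with no repeats: "fehadg" with length 6

6


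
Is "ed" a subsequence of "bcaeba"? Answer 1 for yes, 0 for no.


Check if "ed" is a subsequence of "bcaeba"
Greedy scan:
  Position 0 ('b'): no match needed
  Position 1 ('c'): no match needed
  Position 2 ('a'): no match needed
  Position 3 ('e'): matches sub[0] = 'e'
  Position 4 ('b'): no match needed
  Position 5 ('a'): no match needed
Only matched 1/2 characters => not a subsequence

0


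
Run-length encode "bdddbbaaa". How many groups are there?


Input: bdddbbaaa
Scanning for consecutive runs:
  Group 1: 'b' x 1 (positions 0-0)
  Group 2: 'd' x 3 (positions 1-3)
  Group 3: 'b' x 2 (positions 4-5)
  Group 4: 'a' x 3 (positions 6-8)
Total groups: 4

4


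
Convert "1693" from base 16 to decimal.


Input: "1693" in base 16
Positional expansion:
  Digit '1' (value 1) x 16^3 = 4096
  Digit '6' (value 6) x 16^2 = 1536
  Digit '9' (value 9) x 16^1 = 144
  Digit '3' (value 3) x 16^0 = 3
Sum = 5779

5779


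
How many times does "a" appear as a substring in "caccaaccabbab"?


Searching for "a" in "caccaaccabbab"
Scanning each position:
  Position 0: "c" => no
  Position 1: "a" => MATCH
  Position 2: "c" => no
  Position 3: "c" => no
  Position 4: "a" => MATCH
  Position 5: "a" => MATCH
  Position 6: "c" => no
  Position 7: "c" => no
  Position 8: "a" => MATCH
  Position 9: "b" => no
  Position 10: "b" => no
  Position 11: "a" => MATCH
  Position 12: "b" => no
Total occurrences: 5

5


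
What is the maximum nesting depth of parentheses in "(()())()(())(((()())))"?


Input: "(()())()(())(((()())))"
Tracking depth:
  Position 0 '(': depth becomes 1
  Position 1 '(': depth becomes 2
  Position 2 ')': depth becomes 1
  Position 3 '(': depth becomes 2
  Position 4 ')': depth becomes 1
  Position 5 ')': depth becomes 0
  Position 6 '(': depth becomes 1
  Position 7 ')': depth becomes 0
  Position 8 '(': depth becomes 1
  Position 9 '(': depth becomes 2
  Position 10 ')': depth becomes 1
  Position 11 ')': depth becomes 0
  Position 12 '(': depth becomes 1
  Position 13 '(': depth becomes 2
  Position 14 '(': depth becomes 3
  Position 15 '(': depth becomes 4
  Position 16 ')': depth becomes 3
  Position 17 '(': depth becomes 4
  Position 18 ')': depth becomes 3
  Position 19 ')': depth becomes 2
  Position 20 ')': depth becomes 1
  Position 21 ')': depth becomes 0
Maximum depth reached: 4

4


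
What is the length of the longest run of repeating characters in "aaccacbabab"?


Input: "aaccacbabab"
Scanning for longest run:
  Position 1 ('a'): continues run of 'a', length=2
  Position 2 ('c'): new char, reset run to 1
  Position 3 ('c'): continues run of 'c', length=2
  Position 4 ('a'): new char, reset run to 1
  Position 5 ('c'): new char, reset run to 1
  Position 6 ('b'): new char, reset run to 1
  Position 7 ('a'): new char, reset run to 1
  Position 8 ('b'): new char, reset run to 1
  Position 9 ('a'): new char, reset run to 1
  Position 10 ('b'): new char, reset run to 1
Longest run: 'a' with length 2

2


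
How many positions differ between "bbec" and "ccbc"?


Comparing "bbec" and "ccbc" position by position:
  Position 0: 'b' vs 'c' => DIFFER
  Position 1: 'b' vs 'c' => DIFFER
  Position 2: 'e' vs 'b' => DIFFER
  Position 3: 'c' vs 'c' => same
Positions that differ: 3

3


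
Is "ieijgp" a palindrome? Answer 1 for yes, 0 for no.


Input: ieijgp
Reversed: pgjiei
  Compare pos 0 ('i') with pos 5 ('p'): MISMATCH
  Compare pos 1 ('e') with pos 4 ('g'): MISMATCH
  Compare pos 2 ('i') with pos 3 ('j'): MISMATCH
Result: not a palindrome

0


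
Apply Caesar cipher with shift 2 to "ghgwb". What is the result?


Caesar cipher: shift "ghgwb" by 2
  'g' (pos 6) + 2 = pos 8 = 'i'
  'h' (pos 7) + 2 = pos 9 = 'j'
  'g' (pos 6) + 2 = pos 8 = 'i'
  'w' (pos 22) + 2 = pos 24 = 'y'
  'b' (pos 1) + 2 = pos 3 = 'd'
Result: ijiyd

ijiyd


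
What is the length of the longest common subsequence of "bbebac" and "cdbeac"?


LCS of "bbebac" and "cdbeac"
DP table:
           c    d    b    e    a    c
      0    0    0    0    0    0    0
  b   0    0    0    1    1    1    1
  b   0    0    0    1    1    1    1
  e   0    0    0    1    2    2    2
  b   0    0    0    1    2    2    2
  a   0    0    0    1    2    3    3
  c   0    1    1    1    2    3    4
LCS length = dp[6][6] = 4

4


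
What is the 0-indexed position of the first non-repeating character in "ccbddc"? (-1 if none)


Input: ccbddc
Character frequencies:
  'b': 1
  'c': 3
  'd': 2
Scanning left to right for freq == 1:
  Position 0 ('c'): freq=3, skip
  Position 1 ('c'): freq=3, skip
  Position 2 ('b'): unique! => answer = 2

2


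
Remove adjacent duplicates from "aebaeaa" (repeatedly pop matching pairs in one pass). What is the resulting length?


Input: aebaeaa
Stack-based adjacent duplicate removal:
  Read 'a': push. Stack: a
  Read 'e': push. Stack: ae
  Read 'b': push. Stack: aeb
  Read 'a': push. Stack: aeba
  Read 'e': push. Stack: aebae
  Read 'a': push. Stack: aebaea
  Read 'a': matches stack top 'a' => pop. Stack: aebae
Final stack: "aebae" (length 5)

5


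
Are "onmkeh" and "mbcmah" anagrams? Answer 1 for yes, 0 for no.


Strings: "onmkeh", "mbcmah"
Sorted first:  ehkmno
Sorted second: abchmm
Differ at position 0: 'e' vs 'a' => not anagrams

0


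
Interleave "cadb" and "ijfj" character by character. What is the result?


Interleaving "cadb" and "ijfj":
  Position 0: 'c' from first, 'i' from second => "ci"
  Position 1: 'a' from first, 'j' from second => "aj"
  Position 2: 'd' from first, 'f' from second => "df"
  Position 3: 'b' from first, 'j' from second => "bj"
Result: ciajdfbj

ciajdfbj


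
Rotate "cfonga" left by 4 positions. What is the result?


Input: "cfonga", rotate left by 4
First 4 characters: "cfon"
Remaining characters: "ga"
Concatenate remaining + first: "ga" + "cfon" = "gacfon"

gacfon


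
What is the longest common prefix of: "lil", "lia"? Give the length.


Words: lil, lia
  Position 0: all 'l' => match
  Position 1: all 'i' => match
  Position 2: ('l', 'a') => mismatch, stop
LCP = "li" (length 2)

2


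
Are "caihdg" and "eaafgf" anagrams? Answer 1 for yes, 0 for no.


Strings: "caihdg", "eaafgf"
Sorted first:  acdghi
Sorted second: aaeffg
Differ at position 1: 'c' vs 'a' => not anagrams

0


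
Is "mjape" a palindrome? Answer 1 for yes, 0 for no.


Input: mjape
Reversed: epajm
  Compare pos 0 ('m') with pos 4 ('e'): MISMATCH
  Compare pos 1 ('j') with pos 3 ('p'): MISMATCH
Result: not a palindrome

0


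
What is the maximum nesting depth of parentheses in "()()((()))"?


Input: "()()((()))"
Tracking depth:
  Position 0 '(': depth becomes 1
  Position 1 ')': depth becomes 0
  Position 2 '(': depth becomes 1
  Position 3 ')': depth becomes 0
  Position 4 '(': depth becomes 1
  Position 5 '(': depth becomes 2
  Position 6 '(': depth becomes 3
  Position 7 ')': depth becomes 2
  Position 8 ')': depth becomes 1
  Position 9 ')': depth becomes 0
Maximum depth reached: 3

3


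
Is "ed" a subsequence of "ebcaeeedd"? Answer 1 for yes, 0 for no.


Check if "ed" is a subsequence of "ebcaeeedd"
Greedy scan:
  Position 0 ('e'): matches sub[0] = 'e'
  Position 1 ('b'): no match needed
  Position 2 ('c'): no match needed
  Position 3 ('a'): no match needed
  Position 4 ('e'): no match needed
  Position 5 ('e'): no match needed
  Position 6 ('e'): no match needed
  Position 7 ('d'): matches sub[1] = 'd'
  Position 8 ('d'): no match needed
All 2 characters matched => is a subsequence

1


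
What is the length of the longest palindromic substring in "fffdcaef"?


Input: "fffdcaef"
Checking substrings for palindromes:
  [0:3] "fff" (len 3) => palindrome
  [0:2] "ff" (len 2) => palindrome
  [1:3] "ff" (len 2) => palindrome
Longest palindromic substring: "fff" with length 3

3


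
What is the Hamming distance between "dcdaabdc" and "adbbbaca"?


Comparing "dcdaabdc" and "adbbbaca" position by position:
  Position 0: 'd' vs 'a' => differ
  Position 1: 'c' vs 'd' => differ
  Position 2: 'd' vs 'b' => differ
  Position 3: 'a' vs 'b' => differ
  Position 4: 'a' vs 'b' => differ
  Position 5: 'b' vs 'a' => differ
  Position 6: 'd' vs 'c' => differ
  Position 7: 'c' vs 'a' => differ
Total differences (Hamming distance): 8

8


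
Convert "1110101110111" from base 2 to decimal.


Input: "1110101110111" in base 2
Positional expansion:
  Digit '1' (value 1) x 2^12 = 4096
  Digit '1' (value 1) x 2^11 = 2048
  Digit '1' (value 1) x 2^10 = 1024
  Digit '0' (value 0) x 2^9 = 0
  Digit '1' (value 1) x 2^8 = 256
  Digit '0' (value 0) x 2^7 = 0
  Digit '1' (value 1) x 2^6 = 64
  Digit '1' (value 1) x 2^5 = 32
  Digit '1' (value 1) x 2^4 = 16
  Digit '0' (value 0) x 2^3 = 0
  Digit '1' (value 1) x 2^2 = 4
  Digit '1' (value 1) x 2^1 = 2
  Digit '1' (value 1) x 2^0 = 1
Sum = 7543

7543


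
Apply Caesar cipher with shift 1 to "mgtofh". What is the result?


Caesar cipher: shift "mgtofh" by 1
  'm' (pos 12) + 1 = pos 13 = 'n'
  'g' (pos 6) + 1 = pos 7 = 'h'
  't' (pos 19) + 1 = pos 20 = 'u'
  'o' (pos 14) + 1 = pos 15 = 'p'
  'f' (pos 5) + 1 = pos 6 = 'g'
  'h' (pos 7) + 1 = pos 8 = 'i'
Result: nhupgi

nhupgi


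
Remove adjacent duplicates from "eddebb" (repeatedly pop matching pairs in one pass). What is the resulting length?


Input: eddebb
Stack-based adjacent duplicate removal:
  Read 'e': push. Stack: e
  Read 'd': push. Stack: ed
  Read 'd': matches stack top 'd' => pop. Stack: e
  Read 'e': matches stack top 'e' => pop. Stack: (empty)
  Read 'b': push. Stack: b
  Read 'b': matches stack top 'b' => pop. Stack: (empty)
Final stack: "" (length 0)

0


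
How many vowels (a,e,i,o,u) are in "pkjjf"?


Input: pkjjf
Checking each character:
  'p' at position 0: consonant
  'k' at position 1: consonant
  'j' at position 2: consonant
  'j' at position 3: consonant
  'f' at position 4: consonant
Total vowels: 0

0


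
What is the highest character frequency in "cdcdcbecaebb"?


Input: cdcdcbecaebb
Character counts:
  'a': 1
  'b': 3
  'c': 4
  'd': 2
  'e': 2
Maximum frequency: 4

4


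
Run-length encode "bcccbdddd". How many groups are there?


Input: bcccbdddd
Scanning for consecutive runs:
  Group 1: 'b' x 1 (positions 0-0)
  Group 2: 'c' x 3 (positions 1-3)
  Group 3: 'b' x 1 (positions 4-4)
  Group 4: 'd' x 4 (positions 5-8)
Total groups: 4

4


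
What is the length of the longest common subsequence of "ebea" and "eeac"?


LCS of "ebea" and "eeac"
DP table:
           e    e    a    c
      0    0    0    0    0
  e   0    1    1    1    1
  b   0    1    1    1    1
  e   0    1    2    2    2
  a   0    1    2    3    3
LCS length = dp[4][4] = 3

3


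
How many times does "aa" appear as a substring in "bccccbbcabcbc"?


Searching for "aa" in "bccccbbcabcbc"
Scanning each position:
  Position 0: "bc" => no
  Position 1: "cc" => no
  Position 2: "cc" => no
  Position 3: "cc" => no
  Position 4: "cb" => no
  Position 5: "bb" => no
  Position 6: "bc" => no
  Position 7: "ca" => no
  Position 8: "ab" => no
  Position 9: "bc" => no
  Position 10: "cb" => no
  Position 11: "bc" => no
Total occurrences: 0

0


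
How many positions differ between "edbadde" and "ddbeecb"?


Comparing "edbadde" and "ddbeecb" position by position:
  Position 0: 'e' vs 'd' => DIFFER
  Position 1: 'd' vs 'd' => same
  Position 2: 'b' vs 'b' => same
  Position 3: 'a' vs 'e' => DIFFER
  Position 4: 'd' vs 'e' => DIFFER
  Position 5: 'd' vs 'c' => DIFFER
  Position 6: 'e' vs 'b' => DIFFER
Positions that differ: 5

5


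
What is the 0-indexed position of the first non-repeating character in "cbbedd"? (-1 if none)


Input: cbbedd
Character frequencies:
  'b': 2
  'c': 1
  'd': 2
  'e': 1
Scanning left to right for freq == 1:
  Position 0 ('c'): unique! => answer = 0

0


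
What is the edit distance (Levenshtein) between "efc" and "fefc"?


Computing edit distance: "efc" -> "fefc"
DP table:
           f    e    f    c
      0    1    2    3    4
  e   1    1    1    2    3
  f   2    1    2    1    2
  c   3    2    2    2    1
Edit distance = dp[3][4] = 1

1


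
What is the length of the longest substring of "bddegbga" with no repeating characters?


Input: "bddegbga"
Sliding window (track last position of each char):
  Position 0 ('b'): window [0,0] length 1 -- new best
  Position 1 ('d'): window [0,1] length 2 -- new best
  Position 2 ('d'): repeat (last at 1), move window start to 2
  Position 2 ('d'): window [2,2] length 1
  Position 3 ('e'): window [2,3] length 2
  Position 4 ('g'): window [2,4] length 3 -- new best
  Position 5 ('b'): window [2,5] length 4 -- new best
  Position 6 ('g'): repeat (last at 4), move window start to 5
  Position 6 ('g'): window [5,6] length 2
  Position 7 ('a'): window [5,7] length 3
Longest substring with no repeats: "degb" with length 4

4


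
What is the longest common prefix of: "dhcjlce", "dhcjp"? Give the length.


Words: dhcjlce, dhcjp
  Position 0: all 'd' => match
  Position 1: all 'h' => match
  Position 2: all 'c' => match
  Position 3: all 'j' => match
  Position 4: ('l', 'p') => mismatch, stop
LCP = "dhcj" (length 4)

4


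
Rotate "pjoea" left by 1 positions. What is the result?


Input: "pjoea", rotate left by 1
First 1 characters: "p"
Remaining characters: "joea"
Concatenate remaining + first: "joea" + "p" = "joeap"

joeap


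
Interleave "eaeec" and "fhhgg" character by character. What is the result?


Interleaving "eaeec" and "fhhgg":
  Position 0: 'e' from first, 'f' from second => "ef"
  Position 1: 'a' from first, 'h' from second => "ah"
  Position 2: 'e' from first, 'h' from second => "eh"
  Position 3: 'e' from first, 'g' from second => "eg"
  Position 4: 'c' from first, 'g' from second => "cg"
Result: efahehegcg

efahehegcg


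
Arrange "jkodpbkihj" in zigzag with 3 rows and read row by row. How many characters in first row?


Zigzag "jkodpbkihj" into 3 rows:
Placing characters:
  'j' => row 0
  'k' => row 1
  'o' => row 2
  'd' => row 1
  'p' => row 0
  'b' => row 1
  'k' => row 2
  'i' => row 1
  'h' => row 0
  'j' => row 1
Rows:
  Row 0: "jph"
  Row 1: "kdbij"
  Row 2: "ok"
First row length: 3

3


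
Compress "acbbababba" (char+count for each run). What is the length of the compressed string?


Input: acbbababba
Runs:
  'a' x 1 => "a1"
  'c' x 1 => "c1"
  'b' x 2 => "b2"
  'a' x 1 => "a1"
  'b' x 1 => "b1"
  'a' x 1 => "a1"
  'b' x 2 => "b2"
  'a' x 1 => "a1"
Compressed: "a1c1b2a1b1a1b2a1"
Compressed length: 16

16


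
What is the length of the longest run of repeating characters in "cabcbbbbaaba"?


Input: "cabcbbbbaaba"
Scanning for longest run:
  Position 1 ('a'): new char, reset run to 1
  Position 2 ('b'): new char, reset run to 1
  Position 3 ('c'): new char, reset run to 1
  Position 4 ('b'): new char, reset run to 1
  Position 5 ('b'): continues run of 'b', length=2
  Position 6 ('b'): continues run of 'b', length=3
  Position 7 ('b'): continues run of 'b', length=4
  Position 8 ('a'): new char, reset run to 1
  Position 9 ('a'): continues run of 'a', length=2
  Position 10 ('b'): new char, reset run to 1
  Position 11 ('a'): new char, reset run to 1
Longest run: 'b' with length 4

4


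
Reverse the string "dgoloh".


Input: dgoloh
Reading characters right to left:
  Position 5: 'h'
  Position 4: 'o'
  Position 3: 'l'
  Position 2: 'o'
  Position 1: 'g'
  Position 0: 'd'
Reversed: hologd

hologd


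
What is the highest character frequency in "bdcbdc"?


Input: bdcbdc
Character counts:
  'b': 2
  'c': 2
  'd': 2
Maximum frequency: 2

2


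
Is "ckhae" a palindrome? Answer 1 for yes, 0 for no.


Input: ckhae
Reversed: eahkc
  Compare pos 0 ('c') with pos 4 ('e'): MISMATCH
  Compare pos 1 ('k') with pos 3 ('a'): MISMATCH
Result: not a palindrome

0


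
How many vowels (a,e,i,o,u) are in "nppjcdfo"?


Input: nppjcdfo
Checking each character:
  'n' at position 0: consonant
  'p' at position 1: consonant
  'p' at position 2: consonant
  'j' at position 3: consonant
  'c' at position 4: consonant
  'd' at position 5: consonant
  'f' at position 6: consonant
  'o' at position 7: vowel (running total: 1)
Total vowels: 1

1


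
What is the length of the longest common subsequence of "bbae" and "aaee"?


LCS of "bbae" and "aaee"
DP table:
           a    a    e    e
      0    0    0    0    0
  b   0    0    0    0    0
  b   0    0    0    0    0
  a   0    1    1    1    1
  e   0    1    1    2    2
LCS length = dp[4][4] = 2

2


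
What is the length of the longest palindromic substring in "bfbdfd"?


Input: "bfbdfd"
Checking substrings for palindromes:
  [0:3] "bfb" (len 3) => palindrome
  [3:6] "dfd" (len 3) => palindrome
Longest palindromic substring: "bfb" with length 3

3


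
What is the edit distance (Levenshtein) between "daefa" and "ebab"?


Computing edit distance: "daefa" -> "ebab"
DP table:
           e    b    a    b
      0    1    2    3    4
  d   1    1    2    3    4
  a   2    2    2    2    3
  e   3    2    3    3    3
  f   4    3    3    4    4
  a   5    4    4    3    4
Edit distance = dp[5][4] = 4

4


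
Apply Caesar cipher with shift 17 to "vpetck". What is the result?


Caesar cipher: shift "vpetck" by 17
  'v' (pos 21) + 17 = pos 12 = 'm'
  'p' (pos 15) + 17 = pos 6 = 'g'
  'e' (pos 4) + 17 = pos 21 = 'v'
  't' (pos 19) + 17 = pos 10 = 'k'
  'c' (pos 2) + 17 = pos 19 = 't'
  'k' (pos 10) + 17 = pos 1 = 'b'
Result: mgvktb

mgvktb


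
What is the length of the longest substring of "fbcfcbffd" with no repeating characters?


Input: "fbcfcbffd"
Sliding window (track last position of each char):
  Position 0 ('f'): window [0,0] length 1 -- new best
  Position 1 ('b'): window [0,1] length 2 -- new best
  Position 2 ('c'): window [0,2] length 3 -- new best
  Position 3 ('f'): repeat (last at 0), move window start to 1
  Position 3 ('f'): window [1,3] length 3
  Position 4 ('c'): repeat (last at 2), move window start to 3
  Position 4 ('c'): window [3,4] length 2
  Position 5 ('b'): window [3,5] length 3
  Position 6 ('f'): repeat (last at 3), move window start to 4
  Position 6 ('f'): window [4,6] length 3
  Position 7 ('f'): repeat (last at 6), move window start to 7
  Position 7 ('f'): window [7,7] length 1
  Position 8 ('d'): window [7,8] length 2
Longest substring with no repeats: "fbc" with length 3

3


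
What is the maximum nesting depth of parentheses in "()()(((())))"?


Input: "()()(((())))"
Tracking depth:
  Position 0 '(': depth becomes 1
  Position 1 ')': depth becomes 0
  Position 2 '(': depth becomes 1
  Position 3 ')': depth becomes 0
  Position 4 '(': depth becomes 1
  Position 5 '(': depth becomes 2
  Position 6 '(': depth becomes 3
  Position 7 '(': depth becomes 4
  Position 8 ')': depth becomes 3
  Position 9 ')': depth becomes 2
  Position 10 ')': depth becomes 1
  Position 11 ')': depth becomes 0
Maximum depth reached: 4

4


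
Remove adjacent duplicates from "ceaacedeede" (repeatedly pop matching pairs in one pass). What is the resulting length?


Input: ceaacedeede
Stack-based adjacent duplicate removal:
  Read 'c': push. Stack: c
  Read 'e': push. Stack: ce
  Read 'a': push. Stack: cea
  Read 'a': matches stack top 'a' => pop. Stack: ce
  Read 'c': push. Stack: cec
  Read 'e': push. Stack: cece
  Read 'd': push. Stack: ceced
  Read 'e': push. Stack: cecede
  Read 'e': matches stack top 'e' => pop. Stack: ceced
  Read 'd': matches stack top 'd' => pop. Stack: cece
  Read 'e': matches stack top 'e' => pop. Stack: cec
Final stack: "cec" (length 3)

3


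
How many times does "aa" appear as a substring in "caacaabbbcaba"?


Searching for "aa" in "caacaabbbcaba"
Scanning each position:
  Position 0: "ca" => no
  Position 1: "aa" => MATCH
  Position 2: "ac" => no
  Position 3: "ca" => no
  Position 4: "aa" => MATCH
  Position 5: "ab" => no
  Position 6: "bb" => no
  Position 7: "bb" => no
  Position 8: "bc" => no
  Position 9: "ca" => no
  Position 10: "ab" => no
  Position 11: "ba" => no
Total occurrences: 2

2


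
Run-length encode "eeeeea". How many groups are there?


Input: eeeeea
Scanning for consecutive runs:
  Group 1: 'e' x 5 (positions 0-4)
  Group 2: 'a' x 1 (positions 5-5)
Total groups: 2

2


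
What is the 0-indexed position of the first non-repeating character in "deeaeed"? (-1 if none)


Input: deeaeed
Character frequencies:
  'a': 1
  'd': 2
  'e': 4
Scanning left to right for freq == 1:
  Position 0 ('d'): freq=2, skip
  Position 1 ('e'): freq=4, skip
  Position 2 ('e'): freq=4, skip
  Position 3 ('a'): unique! => answer = 3

3


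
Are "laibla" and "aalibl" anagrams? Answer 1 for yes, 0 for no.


Strings: "laibla", "aalibl"
Sorted first:  aabill
Sorted second: aabill
Sorted forms match => anagrams

1


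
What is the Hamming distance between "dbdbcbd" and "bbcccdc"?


Comparing "dbdbcbd" and "bbcccdc" position by position:
  Position 0: 'd' vs 'b' => differ
  Position 1: 'b' vs 'b' => same
  Position 2: 'd' vs 'c' => differ
  Position 3: 'b' vs 'c' => differ
  Position 4: 'c' vs 'c' => same
  Position 5: 'b' vs 'd' => differ
  Position 6: 'd' vs 'c' => differ
Total differences (Hamming distance): 5

5


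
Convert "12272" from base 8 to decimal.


Input: "12272" in base 8
Positional expansion:
  Digit '1' (value 1) x 8^4 = 4096
  Digit '2' (value 2) x 8^3 = 1024
  Digit '2' (value 2) x 8^2 = 128
  Digit '7' (value 7) x 8^1 = 56
  Digit '2' (value 2) x 8^0 = 2
Sum = 5306

5306


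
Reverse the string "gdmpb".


Input: gdmpb
Reading characters right to left:
  Position 4: 'b'
  Position 3: 'p'
  Position 2: 'm'
  Position 1: 'd'
  Position 0: 'g'
Reversed: bpmdg

bpmdg


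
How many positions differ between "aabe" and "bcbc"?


Comparing "aabe" and "bcbc" position by position:
  Position 0: 'a' vs 'b' => DIFFER
  Position 1: 'a' vs 'c' => DIFFER
  Position 2: 'b' vs 'b' => same
  Position 3: 'e' vs 'c' => DIFFER
Positions that differ: 3

3


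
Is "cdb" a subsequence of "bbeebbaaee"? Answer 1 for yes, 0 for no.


Check if "cdb" is a subsequence of "bbeebbaaee"
Greedy scan:
  Position 0 ('b'): no match needed
  Position 1 ('b'): no match needed
  Position 2 ('e'): no match needed
  Position 3 ('e'): no match needed
  Position 4 ('b'): no match needed
  Position 5 ('b'): no match needed
  Position 6 ('a'): no match needed
  Position 7 ('a'): no match needed
  Position 8 ('e'): no match needed
  Position 9 ('e'): no match needed
Only matched 0/3 characters => not a subsequence

0


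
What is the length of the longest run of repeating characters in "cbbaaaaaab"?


Input: "cbbaaaaaab"
Scanning for longest run:
  Position 1 ('b'): new char, reset run to 1
  Position 2 ('b'): continues run of 'b', length=2
  Position 3 ('a'): new char, reset run to 1
  Position 4 ('a'): continues run of 'a', length=2
  Position 5 ('a'): continues run of 'a', length=3
  Position 6 ('a'): continues run of 'a', length=4
  Position 7 ('a'): continues run of 'a', length=5
  Position 8 ('a'): continues run of 'a', length=6
  Position 9 ('b'): new char, reset run to 1
Longest run: 'a' with length 6

6


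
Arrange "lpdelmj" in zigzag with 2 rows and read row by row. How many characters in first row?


Zigzag "lpdelmj" into 2 rows:
Placing characters:
  'l' => row 0
  'p' => row 1
  'd' => row 0
  'e' => row 1
  'l' => row 0
  'm' => row 1
  'j' => row 0
Rows:
  Row 0: "ldlj"
  Row 1: "pem"
First row length: 4

4


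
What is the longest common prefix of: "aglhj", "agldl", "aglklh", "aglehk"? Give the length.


Words: aglhj, agldl, aglklh, aglehk
  Position 0: all 'a' => match
  Position 1: all 'g' => match
  Position 2: all 'l' => match
  Position 3: ('h', 'd', 'k', 'e') => mismatch, stop
LCP = "agl" (length 3)

3


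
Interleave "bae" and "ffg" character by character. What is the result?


Interleaving "bae" and "ffg":
  Position 0: 'b' from first, 'f' from second => "bf"
  Position 1: 'a' from first, 'f' from second => "af"
  Position 2: 'e' from first, 'g' from second => "eg"
Result: bfafeg

bfafeg


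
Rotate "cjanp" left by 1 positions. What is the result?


Input: "cjanp", rotate left by 1
First 1 characters: "c"
Remaining characters: "janp"
Concatenate remaining + first: "janp" + "c" = "janpc"

janpc


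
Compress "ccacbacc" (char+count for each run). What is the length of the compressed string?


Input: ccacbacc
Runs:
  'c' x 2 => "c2"
  'a' x 1 => "a1"
  'c' x 1 => "c1"
  'b' x 1 => "b1"
  'a' x 1 => "a1"
  'c' x 2 => "c2"
Compressed: "c2a1c1b1a1c2"
Compressed length: 12

12


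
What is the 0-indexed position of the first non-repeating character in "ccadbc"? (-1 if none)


Input: ccadbc
Character frequencies:
  'a': 1
  'b': 1
  'c': 3
  'd': 1
Scanning left to right for freq == 1:
  Position 0 ('c'): freq=3, skip
  Position 1 ('c'): freq=3, skip
  Position 2 ('a'): unique! => answer = 2

2


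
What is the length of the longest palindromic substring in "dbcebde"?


Input: "dbcebde"
Checking substrings for palindromes:
  No multi-char palindromic substrings found
Longest palindromic substring: "d" with length 1

1


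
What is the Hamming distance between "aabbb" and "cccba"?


Comparing "aabbb" and "cccba" position by position:
  Position 0: 'a' vs 'c' => differ
  Position 1: 'a' vs 'c' => differ
  Position 2: 'b' vs 'c' => differ
  Position 3: 'b' vs 'b' => same
  Position 4: 'b' vs 'a' => differ
Total differences (Hamming distance): 4

4


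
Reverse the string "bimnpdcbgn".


Input: bimnpdcbgn
Reading characters right to left:
  Position 9: 'n'
  Position 8: 'g'
  Position 7: 'b'
  Position 6: 'c'
  Position 5: 'd'
  Position 4: 'p'
  Position 3: 'n'
  Position 2: 'm'
  Position 1: 'i'
  Position 0: 'b'
Reversed: ngbcdpnmib

ngbcdpnmib


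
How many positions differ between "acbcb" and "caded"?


Comparing "acbcb" and "caded" position by position:
  Position 0: 'a' vs 'c' => DIFFER
  Position 1: 'c' vs 'a' => DIFFER
  Position 2: 'b' vs 'd' => DIFFER
  Position 3: 'c' vs 'e' => DIFFER
  Position 4: 'b' vs 'd' => DIFFER
Positions that differ: 5

5


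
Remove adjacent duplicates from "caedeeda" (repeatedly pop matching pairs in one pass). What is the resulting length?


Input: caedeeda
Stack-based adjacent duplicate removal:
  Read 'c': push. Stack: c
  Read 'a': push. Stack: ca
  Read 'e': push. Stack: cae
  Read 'd': push. Stack: caed
  Read 'e': push. Stack: caede
  Read 'e': matches stack top 'e' => pop. Stack: caed
  Read 'd': matches stack top 'd' => pop. Stack: cae
  Read 'a': push. Stack: caea
Final stack: "caea" (length 4)

4


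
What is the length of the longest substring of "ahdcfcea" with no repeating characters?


Input: "ahdcfcea"
Sliding window (track last position of each char):
  Position 0 ('a'): window [0,0] length 1 -- new best
  Position 1 ('h'): window [0,1] length 2 -- new best
  Position 2 ('d'): window [0,2] length 3 -- new best
  Position 3 ('c'): window [0,3] length 4 -- new best
  Position 4 ('f'): window [0,4] length 5 -- new best
  Position 5 ('c'): repeat (last at 3), move window start to 4
  Position 5 ('c'): window [4,5] length 2
  Position 6 ('e'): window [4,6] length 3
  Position 7 ('a'): window [4,7] length 4
Longest substring with no repeats: "ahdcf" with length 5

5


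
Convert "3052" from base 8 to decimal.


Input: "3052" in base 8
Positional expansion:
  Digit '3' (value 3) x 8^3 = 1536
  Digit '0' (value 0) x 8^2 = 0
  Digit '5' (value 5) x 8^1 = 40
  Digit '2' (value 2) x 8^0 = 2
Sum = 1578

1578


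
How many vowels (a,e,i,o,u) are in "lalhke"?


Input: lalhke
Checking each character:
  'l' at position 0: consonant
  'a' at position 1: vowel (running total: 1)
  'l' at position 2: consonant
  'h' at position 3: consonant
  'k' at position 4: consonant
  'e' at position 5: vowel (running total: 2)
Total vowels: 2

2


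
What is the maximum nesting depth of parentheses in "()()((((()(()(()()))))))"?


Input: "()()((((()(()(()()))))))"
Tracking depth:
  Position 0 '(': depth becomes 1
  Position 1 ')': depth becomes 0
  Position 2 '(': depth becomes 1
  Position 3 ')': depth becomes 0
  Position 4 '(': depth becomes 1
  Position 5 '(': depth becomes 2
  Position 6 '(': depth becomes 3
  Position 7 '(': depth becomes 4
  Position 8 '(': depth becomes 5
  Position 9 ')': depth becomes 4
  Position 10 '(': depth becomes 5
  Position 11 '(': depth becomes 6
  Position 12 ')': depth becomes 5
  Position 13 '(': depth becomes 6
  Position 14 '(': depth becomes 7
  Position 15 ')': depth becomes 6
  Position 16 '(': depth becomes 7
  Position 17 ')': depth becomes 6
  Position 18 ')': depth becomes 5
  Position 19 ')': depth becomes 4
  Position 20 ')': depth becomes 3
  Position 21 ')': depth becomes 2
  Position 22 ')': depth becomes 1
  Position 23 ')': depth becomes 0
Maximum depth reached: 7

7


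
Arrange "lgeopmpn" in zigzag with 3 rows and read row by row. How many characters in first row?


Zigzag "lgeopmpn" into 3 rows:
Placing characters:
  'l' => row 0
  'g' => row 1
  'e' => row 2
  'o' => row 1
  'p' => row 0
  'm' => row 1
  'p' => row 2
  'n' => row 1
Rows:
  Row 0: "lp"
  Row 1: "gomn"
  Row 2: "ep"
First row length: 2

2


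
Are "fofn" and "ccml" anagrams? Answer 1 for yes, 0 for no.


Strings: "fofn", "ccml"
Sorted first:  ffno
Sorted second: cclm
Differ at position 0: 'f' vs 'c' => not anagrams

0


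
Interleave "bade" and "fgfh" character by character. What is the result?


Interleaving "bade" and "fgfh":
  Position 0: 'b' from first, 'f' from second => "bf"
  Position 1: 'a' from first, 'g' from second => "ag"
  Position 2: 'd' from first, 'f' from second => "df"
  Position 3: 'e' from first, 'h' from second => "eh"
Result: bfagdfeh

bfagdfeh


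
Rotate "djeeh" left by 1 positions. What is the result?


Input: "djeeh", rotate left by 1
First 1 characters: "d"
Remaining characters: "jeeh"
Concatenate remaining + first: "jeeh" + "d" = "jeehd"

jeehd


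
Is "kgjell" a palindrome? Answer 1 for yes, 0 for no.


Input: kgjell
Reversed: llejgk
  Compare pos 0 ('k') with pos 5 ('l'): MISMATCH
  Compare pos 1 ('g') with pos 4 ('l'): MISMATCH
  Compare pos 2 ('j') with pos 3 ('e'): MISMATCH
Result: not a palindrome

0


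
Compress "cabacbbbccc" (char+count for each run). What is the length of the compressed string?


Input: cabacbbbccc
Runs:
  'c' x 1 => "c1"
  'a' x 1 => "a1"
  'b' x 1 => "b1"
  'a' x 1 => "a1"
  'c' x 1 => "c1"
  'b' x 3 => "b3"
  'c' x 3 => "c3"
Compressed: "c1a1b1a1c1b3c3"
Compressed length: 14

14


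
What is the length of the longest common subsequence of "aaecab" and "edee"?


LCS of "aaecab" and "edee"
DP table:
           e    d    e    e
      0    0    0    0    0
  a   0    0    0    0    0
  a   0    0    0    0    0
  e   0    1    1    1    1
  c   0    1    1    1    1
  a   0    1    1    1    1
  b   0    1    1    1    1
LCS length = dp[6][4] = 1

1


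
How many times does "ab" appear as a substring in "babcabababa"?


Searching for "ab" in "babcabababa"
Scanning each position:
  Position 0: "ba" => no
  Position 1: "ab" => MATCH
  Position 2: "bc" => no
  Position 3: "ca" => no
  Position 4: "ab" => MATCH
  Position 5: "ba" => no
  Position 6: "ab" => MATCH
  Position 7: "ba" => no
  Position 8: "ab" => MATCH
  Position 9: "ba" => no
Total occurrences: 4

4


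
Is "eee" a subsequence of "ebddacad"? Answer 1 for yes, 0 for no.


Check if "eee" is a subsequence of "ebddacad"
Greedy scan:
  Position 0 ('e'): matches sub[0] = 'e'
  Position 1 ('b'): no match needed
  Position 2 ('d'): no match needed
  Position 3 ('d'): no match needed
  Position 4 ('a'): no match needed
  Position 5 ('c'): no match needed
  Position 6 ('a'): no match needed
  Position 7 ('d'): no match needed
Only matched 1/3 characters => not a subsequence

0
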